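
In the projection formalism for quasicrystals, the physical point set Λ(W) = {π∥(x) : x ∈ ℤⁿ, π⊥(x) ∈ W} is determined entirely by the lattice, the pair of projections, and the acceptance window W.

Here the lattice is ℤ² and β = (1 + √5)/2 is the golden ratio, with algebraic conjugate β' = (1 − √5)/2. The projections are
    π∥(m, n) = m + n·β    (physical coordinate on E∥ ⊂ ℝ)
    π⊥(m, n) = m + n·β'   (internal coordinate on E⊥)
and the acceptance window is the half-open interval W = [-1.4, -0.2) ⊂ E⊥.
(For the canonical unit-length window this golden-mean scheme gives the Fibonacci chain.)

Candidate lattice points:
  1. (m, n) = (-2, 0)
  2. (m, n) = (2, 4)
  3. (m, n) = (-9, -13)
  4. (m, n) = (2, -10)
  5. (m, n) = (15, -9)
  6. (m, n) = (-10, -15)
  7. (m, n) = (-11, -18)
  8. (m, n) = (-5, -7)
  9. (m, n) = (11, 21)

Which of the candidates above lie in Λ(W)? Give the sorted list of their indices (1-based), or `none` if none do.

2, 3, 6, 8

β' = (1−√5)/2 ≈ -0.6180.
#1 (-2,0): internal coord -2 + (0)·β' = -2.0000; -2.0000 ∉ [-1.4, -0.2) → out
#2 (2,4): internal coord 2 + (4)·β' = -0.4721; -0.4721 ∈ [-1.4, -0.2) → IN Λ
#3 (-9,-13): internal coord -9 + (-13)·β' = -0.9656; -0.9656 ∈ [-1.4, -0.2) → IN Λ
#4 (2,-10): internal coord 2 + (-10)·β' = +8.1803; +8.1803 ∉ [-1.4, -0.2) → out
#5 (15,-9): internal coord 15 + (-9)·β' = +20.5623; +20.5623 ∉ [-1.4, -0.2) → out
#6 (-10,-15): internal coord -10 + (-15)·β' = -0.7295; -0.7295 ∈ [-1.4, -0.2) → IN Λ
#7 (-11,-18): internal coord -11 + (-18)·β' = +0.1246; +0.1246 ∉ [-1.4, -0.2) → out
#8 (-5,-7): internal coord -5 + (-7)·β' = -0.6738; -0.6738 ∈ [-1.4, -0.2) → IN Λ
#9 (11,21): internal coord 11 + (21)·β' = -1.9787; -1.9787 ∉ [-1.4, -0.2) → out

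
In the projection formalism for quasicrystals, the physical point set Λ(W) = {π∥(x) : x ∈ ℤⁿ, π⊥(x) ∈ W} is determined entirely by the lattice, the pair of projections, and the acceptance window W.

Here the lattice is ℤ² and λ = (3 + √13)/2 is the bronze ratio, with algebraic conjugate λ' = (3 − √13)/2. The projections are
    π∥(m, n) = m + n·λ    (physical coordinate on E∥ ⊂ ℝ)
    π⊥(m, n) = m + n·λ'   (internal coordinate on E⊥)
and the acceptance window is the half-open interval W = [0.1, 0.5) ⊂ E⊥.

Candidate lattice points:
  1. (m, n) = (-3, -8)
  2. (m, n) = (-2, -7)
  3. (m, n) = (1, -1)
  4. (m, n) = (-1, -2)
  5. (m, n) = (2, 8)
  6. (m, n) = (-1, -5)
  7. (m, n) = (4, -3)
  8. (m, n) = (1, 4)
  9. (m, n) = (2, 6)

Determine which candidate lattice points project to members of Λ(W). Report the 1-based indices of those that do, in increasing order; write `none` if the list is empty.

2, 9

Compute λ' = (3−√13)/2 = -0.30278, so π⊥(m,n) = m -0.30278·n.
[1] lift (-3,-8): star map gives -0.57779; window check 0.1 ≤ -0.57779 < 0.5 is false → out
[2] lift (-2,-7): star map gives 0.11943; window check 0.1 ≤ 0.11943 < 0.5 is true → IN Λ
[3] lift (1,-1): star map gives 1.30278; window check 0.1 ≤ 1.30278 < 0.5 is false → out
[4] lift (-1,-2): star map gives -0.39445; window check 0.1 ≤ -0.39445 < 0.5 is false → out
[5] lift (2,8): star map gives -0.42221; window check 0.1 ≤ -0.42221 < 0.5 is false → out
[6] lift (-1,-5): star map gives 0.51388; window check 0.1 ≤ 0.51388 < 0.5 is false → out
[7] lift (4,-3): star map gives 4.90833; window check 0.1 ≤ 4.90833 < 0.5 is false → out
[8] lift (1,4): star map gives -0.21110; window check 0.1 ≤ -0.21110 < 0.5 is false → out
[9] lift (2,6): star map gives 0.18335; window check 0.1 ≤ 0.18335 < 0.5 is true → IN Λ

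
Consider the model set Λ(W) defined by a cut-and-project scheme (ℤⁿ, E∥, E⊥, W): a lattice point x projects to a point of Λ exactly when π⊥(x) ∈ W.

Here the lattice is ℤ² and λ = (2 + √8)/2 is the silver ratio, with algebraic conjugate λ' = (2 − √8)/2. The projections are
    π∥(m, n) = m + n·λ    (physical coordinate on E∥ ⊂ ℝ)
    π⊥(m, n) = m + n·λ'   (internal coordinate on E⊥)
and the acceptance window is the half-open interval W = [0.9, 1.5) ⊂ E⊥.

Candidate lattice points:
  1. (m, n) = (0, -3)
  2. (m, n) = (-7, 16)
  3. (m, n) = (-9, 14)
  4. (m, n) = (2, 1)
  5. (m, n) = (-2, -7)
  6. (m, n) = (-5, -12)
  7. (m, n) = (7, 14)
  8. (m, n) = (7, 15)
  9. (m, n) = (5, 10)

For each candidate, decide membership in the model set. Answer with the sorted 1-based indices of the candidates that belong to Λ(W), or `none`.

1, 7

Numerically λ ≈ 2.41421 and λ' = −1/λ ≈ -0.41421.
[1] lift (0,-3): star map gives 1.24264; window check 0.9 ≤ 1.24264 < 1.5 is true → IN Λ
[2] lift (-7,16): star map gives -13.62742; window check 0.9 ≤ -13.62742 < 1.5 is false → out
[3] lift (-9,14): star map gives -14.79899; window check 0.9 ≤ -14.79899 < 1.5 is false → out
[4] lift (2,1): star map gives 1.58579; window check 0.9 ≤ 1.58579 < 1.5 is false → out
[5] lift (-2,-7): star map gives 0.89949; window check 0.9 ≤ 0.89949 < 1.5 is false → out
[6] lift (-5,-12): star map gives -0.02944; window check 0.9 ≤ -0.02944 < 1.5 is false → out
[7] lift (7,14): star map gives 1.20101; window check 0.9 ≤ 1.20101 < 1.5 is true → IN Λ
[8] lift (7,15): star map gives 0.78680; window check 0.9 ≤ 0.78680 < 1.5 is false → out
[9] lift (5,10): star map gives 0.85786; window check 0.9 ≤ 0.85786 < 1.5 is false → out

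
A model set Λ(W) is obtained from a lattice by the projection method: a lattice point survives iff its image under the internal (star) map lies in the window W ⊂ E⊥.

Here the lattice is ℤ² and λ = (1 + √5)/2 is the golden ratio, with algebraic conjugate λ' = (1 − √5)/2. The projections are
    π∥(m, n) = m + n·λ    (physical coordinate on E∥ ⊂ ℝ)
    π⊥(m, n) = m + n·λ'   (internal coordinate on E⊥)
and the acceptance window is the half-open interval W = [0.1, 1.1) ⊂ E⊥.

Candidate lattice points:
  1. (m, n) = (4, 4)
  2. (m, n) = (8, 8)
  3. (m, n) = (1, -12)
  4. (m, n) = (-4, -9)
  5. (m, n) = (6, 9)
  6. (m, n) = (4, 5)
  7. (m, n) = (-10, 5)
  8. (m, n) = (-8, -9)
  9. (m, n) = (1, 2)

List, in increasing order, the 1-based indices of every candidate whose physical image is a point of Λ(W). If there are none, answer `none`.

Numerically λ ≈ 1.618034 and λ' = −1/λ ≈ -0.618034.
[1] lift (4,4): star map gives 1.527864; window check 0.1 ≤ 1.527864 < 1.1 is false → out
[2] lift (8,8): star map gives 3.055728; window check 0.1 ≤ 3.055728 < 1.1 is false → out
[3] lift (1,-12): star map gives 8.416408; window check 0.1 ≤ 8.416408 < 1.1 is false → out
[4] lift (-4,-9): star map gives 1.562306; window check 0.1 ≤ 1.562306 < 1.1 is false → out
[5] lift (6,9): star map gives 0.437694; window check 0.1 ≤ 0.437694 < 1.1 is true → IN Λ
[6] lift (4,5): star map gives 0.909830; window check 0.1 ≤ 0.909830 < 1.1 is true → IN Λ
[7] lift (-10,5): star map gives -13.090170; window check 0.1 ≤ -13.090170 < 1.1 is false → out
[8] lift (-8,-9): star map gives -2.437694; window check 0.1 ≤ -2.437694 < 1.1 is false → out
[9] lift (1,2): star map gives -0.236068; window check 0.1 ≤ -0.236068 < 1.1 is false → out

5, 6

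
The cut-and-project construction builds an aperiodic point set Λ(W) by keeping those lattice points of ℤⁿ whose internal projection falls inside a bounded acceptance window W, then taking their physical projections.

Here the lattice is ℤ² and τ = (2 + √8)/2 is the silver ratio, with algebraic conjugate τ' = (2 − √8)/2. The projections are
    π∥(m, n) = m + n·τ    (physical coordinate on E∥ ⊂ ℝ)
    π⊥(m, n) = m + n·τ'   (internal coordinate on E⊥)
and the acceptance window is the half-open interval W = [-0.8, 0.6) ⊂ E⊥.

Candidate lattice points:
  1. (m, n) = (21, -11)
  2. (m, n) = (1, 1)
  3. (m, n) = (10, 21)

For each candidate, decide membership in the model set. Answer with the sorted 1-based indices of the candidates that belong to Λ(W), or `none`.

Numerically τ ≈ 2.4142 and τ' = −1/τ ≈ -0.4142.
[1] lift (21,-11): star map gives 25.5563; window check -0.8 ≤ 25.5563 < 0.6 is false → out
[2] lift (1,1): star map gives 0.5858; window check -0.8 ≤ 0.5858 < 0.6 is true → IN Λ
[3] lift (10,21): star map gives 1.3015; window check -0.8 ≤ 1.3015 < 0.6 is false → out

2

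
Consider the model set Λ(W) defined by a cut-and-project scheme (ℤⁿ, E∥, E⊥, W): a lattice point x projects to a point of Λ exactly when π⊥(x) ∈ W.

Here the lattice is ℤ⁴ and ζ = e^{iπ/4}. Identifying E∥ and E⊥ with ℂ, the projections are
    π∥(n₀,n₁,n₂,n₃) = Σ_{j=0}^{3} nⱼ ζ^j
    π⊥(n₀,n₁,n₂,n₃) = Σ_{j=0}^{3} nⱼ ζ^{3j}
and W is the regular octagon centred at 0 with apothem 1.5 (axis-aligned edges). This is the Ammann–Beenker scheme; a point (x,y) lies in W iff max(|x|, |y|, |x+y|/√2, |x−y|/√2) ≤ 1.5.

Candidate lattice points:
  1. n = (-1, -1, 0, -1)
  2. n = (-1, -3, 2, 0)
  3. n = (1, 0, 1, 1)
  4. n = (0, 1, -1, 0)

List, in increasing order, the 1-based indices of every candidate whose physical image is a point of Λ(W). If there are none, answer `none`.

Internal map: ζ^{3j} for j=0..3 gives (1,0), (−√2/2,√2/2), (0,−1), (√2/2,√2/2).
#1 (-1, -1, 0, -1): internal (-1.0000, -1.4142); octagon support 1.7071 vs apothem 1.5 → ∉ W
#2 (-1, -3, 2, 0): internal (1.1213, -4.1213); octagon support 4.1213 vs apothem 1.5 → ∉ W
#3 (1, 0, 1, 1): internal (1.7071, -0.2929); octagon support 1.7071 vs apothem 1.5 → ∉ W
#4 (0, 1, -1, 0): internal (-0.7071, 1.7071); octagon support 1.7071 vs apothem 1.5 → ∉ W

none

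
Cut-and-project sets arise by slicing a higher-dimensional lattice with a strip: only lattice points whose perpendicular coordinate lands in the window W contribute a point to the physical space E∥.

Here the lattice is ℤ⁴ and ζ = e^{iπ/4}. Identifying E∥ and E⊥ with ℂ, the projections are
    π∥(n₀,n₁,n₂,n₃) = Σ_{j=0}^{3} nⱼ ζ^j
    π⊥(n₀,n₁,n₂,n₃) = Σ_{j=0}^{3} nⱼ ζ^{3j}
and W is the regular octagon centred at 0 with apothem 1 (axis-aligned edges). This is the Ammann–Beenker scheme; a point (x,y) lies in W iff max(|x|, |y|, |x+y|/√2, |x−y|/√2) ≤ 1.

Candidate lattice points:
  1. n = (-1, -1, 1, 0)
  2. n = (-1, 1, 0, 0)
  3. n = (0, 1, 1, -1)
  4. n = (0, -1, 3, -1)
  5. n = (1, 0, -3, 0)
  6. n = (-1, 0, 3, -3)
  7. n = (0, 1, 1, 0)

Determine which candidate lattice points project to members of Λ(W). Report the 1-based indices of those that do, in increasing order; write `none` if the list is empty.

7

π⊥(n) = n₀ + n₁ζ³ + n₂ζ⁶ + n₃ζ⁹ where ζ = e^{iπ/4}.
#1 (-1, -1, 1, 0): internal (-0.29289, -1.70711); octagon support 1.70711 vs apothem 1 → ∉ W
#2 (-1, 1, 0, 0): internal (-1.70711, 0.70711); octagon support 1.70711 vs apothem 1 → ∉ W
#3 (0, 1, 1, -1): internal (-1.41421, -1.00000); octagon support 1.70711 vs apothem 1 → ∉ W
#4 (0, -1, 3, -1): internal (0.00000, -4.41421); octagon support 4.41421 vs apothem 1 → ∉ W
#5 (1, 0, -3, 0): internal (1.00000, 3.00000); octagon support 3.00000 vs apothem 1 → ∉ W
#6 (-1, 0, 3, -3): internal (-3.12132, -5.12132); octagon support 5.82843 vs apothem 1 → ∉ W
#7 (0, 1, 1, 0): internal (-0.70711, -0.29289); octagon support 0.70711 vs apothem 1 → ∈ W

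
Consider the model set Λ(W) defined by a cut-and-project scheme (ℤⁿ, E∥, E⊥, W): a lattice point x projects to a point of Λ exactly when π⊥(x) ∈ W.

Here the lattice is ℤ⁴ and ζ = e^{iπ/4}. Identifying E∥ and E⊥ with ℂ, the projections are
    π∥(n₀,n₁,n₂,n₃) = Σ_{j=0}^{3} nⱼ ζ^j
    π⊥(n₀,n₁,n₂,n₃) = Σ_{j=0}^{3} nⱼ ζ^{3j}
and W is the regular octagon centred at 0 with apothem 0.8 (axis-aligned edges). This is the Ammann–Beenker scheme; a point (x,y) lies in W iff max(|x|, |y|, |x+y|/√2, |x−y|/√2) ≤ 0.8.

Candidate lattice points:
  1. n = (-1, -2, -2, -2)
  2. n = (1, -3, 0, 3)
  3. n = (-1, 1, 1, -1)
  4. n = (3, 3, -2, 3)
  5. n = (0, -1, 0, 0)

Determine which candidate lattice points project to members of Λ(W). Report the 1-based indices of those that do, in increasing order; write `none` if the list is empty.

Internal map: ζ^{3j} for j=0..3 gives (1,0), (−√2/2,√2/2), (0,−1), (√2/2,√2/2).
#1 (-1, -2, -2, -2): internal (-1.0000, -0.8284); octagon support 1.2929 vs apothem 0.8 → ∉ W
#2 (1, -3, 0, 3): internal (5.2426, 0.0000); octagon support 5.2426 vs apothem 0.8 → ∉ W
#3 (-1, 1, 1, -1): internal (-2.4142, -1.0000); octagon support 2.4142 vs apothem 0.8 → ∉ W
#4 (3, 3, -2, 3): internal (3.0000, 6.2426); octagon support 6.5355 vs apothem 0.8 → ∉ W
#5 (0, -1, 0, 0): internal (0.7071, -0.7071); octagon support 1.0000 vs apothem 0.8 → ∉ W

none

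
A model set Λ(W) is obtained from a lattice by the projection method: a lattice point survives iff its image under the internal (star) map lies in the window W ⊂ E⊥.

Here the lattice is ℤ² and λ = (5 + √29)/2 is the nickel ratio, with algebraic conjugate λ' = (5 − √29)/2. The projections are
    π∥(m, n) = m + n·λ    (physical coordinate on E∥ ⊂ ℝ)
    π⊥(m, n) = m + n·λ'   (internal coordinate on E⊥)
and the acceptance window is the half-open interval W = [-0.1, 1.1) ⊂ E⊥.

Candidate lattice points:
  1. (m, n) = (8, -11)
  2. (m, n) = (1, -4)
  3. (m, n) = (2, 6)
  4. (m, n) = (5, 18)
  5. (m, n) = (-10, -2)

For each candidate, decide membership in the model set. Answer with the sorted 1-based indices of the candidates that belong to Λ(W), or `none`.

Numerically λ ≈ 5.192582 and λ' = −1/λ ≈ -0.192582.
#1 (8,-11): internal coord 8 + (-11)·λ' = +10.118406; +10.118406 ∉ [-0.1, 1.1) → out
#2 (1,-4): internal coord 1 + (-4)·λ' = +1.770330; +1.770330 ∉ [-0.1, 1.1) → out
#3 (2,6): internal coord 2 + (6)·λ' = +0.844506; +0.844506 ∈ [-0.1, 1.1) → IN Λ
#4 (5,18): internal coord 5 + (18)·λ' = +1.533517; +1.533517 ∉ [-0.1, 1.1) → out
#5 (-10,-2): internal coord -10 + (-2)·λ' = -9.614835; -9.614835 ∉ [-0.1, 1.1) → out

3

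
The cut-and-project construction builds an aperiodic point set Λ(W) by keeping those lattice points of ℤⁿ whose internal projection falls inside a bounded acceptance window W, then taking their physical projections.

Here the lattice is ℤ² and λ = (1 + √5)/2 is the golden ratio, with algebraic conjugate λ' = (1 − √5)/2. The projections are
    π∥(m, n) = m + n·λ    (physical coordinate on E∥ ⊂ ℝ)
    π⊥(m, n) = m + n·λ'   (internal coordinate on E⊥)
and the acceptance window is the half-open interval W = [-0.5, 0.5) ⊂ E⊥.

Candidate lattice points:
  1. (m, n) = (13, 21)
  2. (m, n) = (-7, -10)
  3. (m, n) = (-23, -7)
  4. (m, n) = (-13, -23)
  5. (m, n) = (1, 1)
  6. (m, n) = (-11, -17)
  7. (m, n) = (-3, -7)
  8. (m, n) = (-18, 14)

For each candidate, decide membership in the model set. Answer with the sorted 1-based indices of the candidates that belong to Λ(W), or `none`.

Compute λ' = (1−√5)/2 = -0.6180, so π⊥(m,n) = m -0.6180·n.
[1] lift (13,21): star map gives 0.0213; window check -0.5 ≤ 0.0213 < 0.5 is true → IN Λ
[2] lift (-7,-10): star map gives -0.8197; window check -0.5 ≤ -0.8197 < 0.5 is false → out
[3] lift (-23,-7): star map gives -18.6738; window check -0.5 ≤ -18.6738 < 0.5 is false → out
[4] lift (-13,-23): star map gives 1.2148; window check -0.5 ≤ 1.2148 < 0.5 is false → out
[5] lift (1,1): star map gives 0.3820; window check -0.5 ≤ 0.3820 < 0.5 is true → IN Λ
[6] lift (-11,-17): star map gives -0.4934; window check -0.5 ≤ -0.4934 < 0.5 is true → IN Λ
[7] lift (-3,-7): star map gives 1.3262; window check -0.5 ≤ 1.3262 < 0.5 is false → out
[8] lift (-18,14): star map gives -26.6525; window check -0.5 ≤ -26.6525 < 0.5 is false → out

1, 5, 6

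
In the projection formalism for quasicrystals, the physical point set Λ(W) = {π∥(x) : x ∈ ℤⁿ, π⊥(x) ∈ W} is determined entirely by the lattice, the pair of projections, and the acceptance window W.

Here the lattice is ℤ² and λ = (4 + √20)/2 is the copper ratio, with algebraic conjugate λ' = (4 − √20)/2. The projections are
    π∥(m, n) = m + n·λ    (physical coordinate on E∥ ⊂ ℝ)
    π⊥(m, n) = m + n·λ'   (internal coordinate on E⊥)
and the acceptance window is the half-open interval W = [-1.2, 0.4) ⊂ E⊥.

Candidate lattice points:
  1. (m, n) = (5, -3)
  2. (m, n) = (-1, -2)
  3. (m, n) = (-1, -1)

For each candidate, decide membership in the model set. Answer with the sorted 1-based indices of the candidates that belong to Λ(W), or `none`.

2, 3

λ' = (4−√20)/2 ≈ -0.2361.
candidate 1: (m,n)=(5,-3) → π∥ = 5-3·λ ≈ -7.7082, π⊥ = 5-3·λ' ≈ 5.7082 ∉ [-1.2, 0.4) ⇒ out
candidate 2: (m,n)=(-1,-2) → π∥ = -1-2·λ ≈ -9.4721, π⊥ = -1-2·λ' ≈ -0.5279 ∈ [-1.2, 0.4) ⇒ IN Λ
candidate 3: (m,n)=(-1,-1) → π∥ = -1-1·λ ≈ -5.2361, π⊥ = -1-1·λ' ≈ -0.7639 ∈ [-1.2, 0.4) ⇒ IN Λ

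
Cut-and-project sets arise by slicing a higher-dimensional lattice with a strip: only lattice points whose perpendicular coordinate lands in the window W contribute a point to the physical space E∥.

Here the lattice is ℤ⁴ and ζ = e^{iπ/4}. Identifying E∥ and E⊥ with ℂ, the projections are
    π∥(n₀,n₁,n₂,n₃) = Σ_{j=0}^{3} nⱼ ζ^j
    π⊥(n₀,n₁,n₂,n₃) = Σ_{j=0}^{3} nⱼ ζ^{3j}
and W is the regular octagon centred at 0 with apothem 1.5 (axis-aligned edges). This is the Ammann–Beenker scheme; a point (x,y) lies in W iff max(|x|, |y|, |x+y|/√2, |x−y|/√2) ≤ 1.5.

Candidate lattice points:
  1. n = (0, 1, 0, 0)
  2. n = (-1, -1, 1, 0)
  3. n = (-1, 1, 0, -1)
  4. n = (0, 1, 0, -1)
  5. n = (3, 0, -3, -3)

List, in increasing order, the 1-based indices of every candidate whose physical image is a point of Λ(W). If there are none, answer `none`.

1, 4, 5

Internal map: ζ^{3j} for j=0..3 gives (1,0), (−√2/2,√2/2), (0,−1), (√2/2,√2/2).
#1 (0, 1, 0, 0): internal (-0.707107, 0.707107); octagon support 1.000000 vs apothem 1.5 → ∈ W
#2 (-1, -1, 1, 0): internal (-0.292893, -1.707107); octagon support 1.707107 vs apothem 1.5 → ∉ W
#3 (-1, 1, 0, -1): internal (-2.414214, 0.000000); octagon support 2.414214 vs apothem 1.5 → ∉ W
#4 (0, 1, 0, -1): internal (-1.414214, 0.000000); octagon support 1.414214 vs apothem 1.5 → ∈ W
#5 (3, 0, -3, -3): internal (0.878680, 0.878680); octagon support 1.242641 vs apothem 1.5 → ∈ W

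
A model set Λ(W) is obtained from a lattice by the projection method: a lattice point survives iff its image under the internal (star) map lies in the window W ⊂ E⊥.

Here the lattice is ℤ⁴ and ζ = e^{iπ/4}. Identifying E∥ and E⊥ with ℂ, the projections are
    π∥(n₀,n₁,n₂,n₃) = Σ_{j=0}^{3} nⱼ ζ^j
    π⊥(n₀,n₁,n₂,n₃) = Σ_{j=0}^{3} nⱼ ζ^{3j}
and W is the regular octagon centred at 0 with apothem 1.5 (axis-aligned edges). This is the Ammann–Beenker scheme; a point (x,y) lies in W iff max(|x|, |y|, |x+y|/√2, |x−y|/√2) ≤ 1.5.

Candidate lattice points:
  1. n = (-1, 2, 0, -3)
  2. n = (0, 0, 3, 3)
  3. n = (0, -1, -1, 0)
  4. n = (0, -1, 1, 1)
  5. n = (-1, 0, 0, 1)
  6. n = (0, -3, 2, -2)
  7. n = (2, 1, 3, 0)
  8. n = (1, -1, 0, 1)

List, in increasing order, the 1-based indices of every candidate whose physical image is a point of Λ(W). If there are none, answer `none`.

3, 5

Internal map: ζ^{3j} for j=0..3 gives (1,0), (−√2/2,√2/2), (0,−1), (√2/2,√2/2).
#1 (-1, 2, 0, -3): internal (-4.53553, -0.70711); octagon support 4.53553 vs apothem 1.5 → ∉ W
#2 (0, 0, 3, 3): internal (2.12132, -0.87868); octagon support 2.12132 vs apothem 1.5 → ∉ W
#3 (0, -1, -1, 0): internal (0.70711, 0.29289); octagon support 0.70711 vs apothem 1.5 → ∈ W
#4 (0, -1, 1, 1): internal (1.41421, -1.00000); octagon support 1.70711 vs apothem 1.5 → ∉ W
#5 (-1, 0, 0, 1): internal (-0.29289, 0.70711); octagon support 0.70711 vs apothem 1.5 → ∈ W
#6 (0, -3, 2, -2): internal (0.70711, -5.53553); octagon support 5.53553 vs apothem 1.5 → ∉ W
#7 (2, 1, 3, 0): internal (1.29289, -2.29289); octagon support 2.53553 vs apothem 1.5 → ∉ W
#8 (1, -1, 0, 1): internal (2.41421, 0.00000); octagon support 2.41421 vs apothem 1.5 → ∉ W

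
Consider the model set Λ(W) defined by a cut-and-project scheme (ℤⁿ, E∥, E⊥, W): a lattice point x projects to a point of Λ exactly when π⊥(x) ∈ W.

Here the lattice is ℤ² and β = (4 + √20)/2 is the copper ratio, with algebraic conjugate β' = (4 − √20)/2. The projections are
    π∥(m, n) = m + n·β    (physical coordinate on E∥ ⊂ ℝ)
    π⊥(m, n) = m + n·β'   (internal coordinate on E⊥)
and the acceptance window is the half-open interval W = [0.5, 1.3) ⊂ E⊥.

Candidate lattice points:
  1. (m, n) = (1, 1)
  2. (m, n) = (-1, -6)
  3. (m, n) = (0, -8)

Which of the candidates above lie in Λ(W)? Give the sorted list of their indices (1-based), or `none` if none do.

1

Compute β' = (4−√20)/2 = -0.236068, so π⊥(m,n) = m -0.236068·n.
#1 (1,1): internal coord 1 + (1)·β' = +0.763932; +0.763932 ∈ [0.5, 1.3) → IN Λ
#2 (-1,-6): internal coord -1 + (-6)·β' = +0.416408; +0.416408 ∉ [0.5, 1.3) → out
#3 (0,-8): internal coord 0 + (-8)·β' = +1.888544; +1.888544 ∉ [0.5, 1.3) → out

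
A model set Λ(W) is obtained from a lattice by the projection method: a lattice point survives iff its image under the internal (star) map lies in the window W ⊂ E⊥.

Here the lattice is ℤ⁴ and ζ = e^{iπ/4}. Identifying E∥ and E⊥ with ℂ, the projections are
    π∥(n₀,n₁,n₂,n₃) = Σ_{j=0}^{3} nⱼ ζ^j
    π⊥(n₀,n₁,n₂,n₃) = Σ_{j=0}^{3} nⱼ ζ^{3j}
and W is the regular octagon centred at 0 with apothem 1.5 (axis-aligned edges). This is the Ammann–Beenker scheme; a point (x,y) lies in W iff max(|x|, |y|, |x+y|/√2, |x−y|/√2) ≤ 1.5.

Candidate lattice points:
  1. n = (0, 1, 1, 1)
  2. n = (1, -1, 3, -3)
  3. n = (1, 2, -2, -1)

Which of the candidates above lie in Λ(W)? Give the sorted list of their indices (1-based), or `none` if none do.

Internal map: ζ^{3j} for j=0..3 gives (1,0), (−√2/2,√2/2), (0,−1), (√2/2,√2/2).
#1 (0, 1, 1, 1): internal (0.00000, 0.41421); octagon support 0.41421 vs apothem 1.5 → ∈ W
#2 (1, -1, 3, -3): internal (-0.41421, -5.82843); octagon support 5.82843 vs apothem 1.5 → ∉ W
#3 (1, 2, -2, -1): internal (-1.12132, 2.70711); octagon support 2.70711 vs apothem 1.5 → ∉ W

1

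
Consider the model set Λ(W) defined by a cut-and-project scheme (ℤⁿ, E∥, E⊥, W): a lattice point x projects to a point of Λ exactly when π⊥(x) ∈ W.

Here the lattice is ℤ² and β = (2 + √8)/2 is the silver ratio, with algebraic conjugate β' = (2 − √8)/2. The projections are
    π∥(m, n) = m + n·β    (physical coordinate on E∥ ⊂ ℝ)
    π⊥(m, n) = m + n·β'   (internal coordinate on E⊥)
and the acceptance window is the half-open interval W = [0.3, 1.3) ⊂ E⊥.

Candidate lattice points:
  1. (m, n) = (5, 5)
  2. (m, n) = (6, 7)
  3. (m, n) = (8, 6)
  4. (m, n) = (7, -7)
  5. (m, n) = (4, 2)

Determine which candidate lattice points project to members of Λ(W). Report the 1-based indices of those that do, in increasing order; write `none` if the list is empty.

none

β' = (2−√8)/2 ≈ -0.41421.
[1] lift (5,5): star map gives 2.92893; window check 0.3 ≤ 2.92893 < 1.3 is false → out
[2] lift (6,7): star map gives 3.10051; window check 0.3 ≤ 3.10051 < 1.3 is false → out
[3] lift (8,6): star map gives 5.51472; window check 0.3 ≤ 5.51472 < 1.3 is false → out
[4] lift (7,-7): star map gives 9.89949; window check 0.3 ≤ 9.89949 < 1.3 is false → out
[5] lift (4,2): star map gives 3.17157; window check 0.3 ≤ 3.17157 < 1.3 is false → out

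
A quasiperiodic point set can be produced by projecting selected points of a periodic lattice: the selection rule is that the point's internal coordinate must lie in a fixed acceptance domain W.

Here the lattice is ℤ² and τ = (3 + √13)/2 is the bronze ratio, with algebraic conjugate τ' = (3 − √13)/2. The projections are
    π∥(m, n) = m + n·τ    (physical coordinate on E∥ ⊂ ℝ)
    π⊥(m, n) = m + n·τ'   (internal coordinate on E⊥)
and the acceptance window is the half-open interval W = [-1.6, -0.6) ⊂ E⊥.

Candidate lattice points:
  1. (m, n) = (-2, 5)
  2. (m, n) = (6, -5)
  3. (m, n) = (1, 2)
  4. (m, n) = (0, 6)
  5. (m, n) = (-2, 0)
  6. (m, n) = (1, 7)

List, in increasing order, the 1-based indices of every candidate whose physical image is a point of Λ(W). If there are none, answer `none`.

Compute τ' = (3−√13)/2 = -0.302776, so π⊥(m,n) = m -0.302776·n.
[1] lift (-2,5): star map gives -3.513878; window check -1.6 ≤ -3.513878 < -0.6 is false → out
[2] lift (6,-5): star map gives 7.513878; window check -1.6 ≤ 7.513878 < -0.6 is false → out
[3] lift (1,2): star map gives 0.394449; window check -1.6 ≤ 0.394449 < -0.6 is false → out
[4] lift (0,6): star map gives -1.816654; window check -1.6 ≤ -1.816654 < -0.6 is false → out
[5] lift (-2,0): star map gives -2.000000; window check -1.6 ≤ -2.000000 < -0.6 is false → out
[6] lift (1,7): star map gives -1.119429; window check -1.6 ≤ -1.119429 < -0.6 is true → IN Λ

6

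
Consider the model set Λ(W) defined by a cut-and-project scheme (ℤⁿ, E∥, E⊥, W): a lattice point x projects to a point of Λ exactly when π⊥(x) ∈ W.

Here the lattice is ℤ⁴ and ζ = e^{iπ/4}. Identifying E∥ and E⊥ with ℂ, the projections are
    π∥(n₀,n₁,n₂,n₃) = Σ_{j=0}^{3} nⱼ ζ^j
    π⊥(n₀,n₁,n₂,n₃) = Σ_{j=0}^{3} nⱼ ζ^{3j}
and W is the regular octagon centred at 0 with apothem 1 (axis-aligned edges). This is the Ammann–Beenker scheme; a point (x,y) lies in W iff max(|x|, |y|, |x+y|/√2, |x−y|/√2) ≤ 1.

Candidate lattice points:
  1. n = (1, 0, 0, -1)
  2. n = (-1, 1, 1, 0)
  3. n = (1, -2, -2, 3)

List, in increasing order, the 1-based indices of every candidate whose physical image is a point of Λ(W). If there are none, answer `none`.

1

Internal map: ζ^{3j} for j=0..3 gives (1,0), (−√2/2,√2/2), (0,−1), (√2/2,√2/2).
#1 (1, 0, 0, -1): internal (0.292893, -0.707107); octagon support 0.707107 vs apothem 1 → ∈ W
#2 (-1, 1, 1, 0): internal (-1.707107, -0.292893); octagon support 1.707107 vs apothem 1 → ∉ W
#3 (1, -2, -2, 3): internal (4.535534, 2.707107); octagon support 5.121320 vs apothem 1 → ∉ W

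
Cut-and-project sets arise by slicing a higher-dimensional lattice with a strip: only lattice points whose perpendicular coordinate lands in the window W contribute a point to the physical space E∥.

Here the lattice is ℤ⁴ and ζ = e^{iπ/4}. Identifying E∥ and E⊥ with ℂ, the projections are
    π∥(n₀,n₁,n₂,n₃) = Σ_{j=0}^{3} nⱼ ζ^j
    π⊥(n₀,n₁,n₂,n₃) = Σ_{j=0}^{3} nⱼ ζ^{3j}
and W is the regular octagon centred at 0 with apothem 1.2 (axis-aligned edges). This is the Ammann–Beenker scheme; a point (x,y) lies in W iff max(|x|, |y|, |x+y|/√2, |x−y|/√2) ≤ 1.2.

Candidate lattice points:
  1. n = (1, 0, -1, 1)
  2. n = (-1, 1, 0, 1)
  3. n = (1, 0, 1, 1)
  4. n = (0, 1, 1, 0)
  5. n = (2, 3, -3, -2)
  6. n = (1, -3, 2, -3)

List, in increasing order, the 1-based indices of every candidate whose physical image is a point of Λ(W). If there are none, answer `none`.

4

Internal map: ζ^{3j} for j=0..3 gives (1,0), (−√2/2,√2/2), (0,−1), (√2/2,√2/2).
#1 (1, 0, -1, 1): internal (1.70711, 1.70711); octagon support 2.41421 vs apothem 1.2 → ∉ W
#2 (-1, 1, 0, 1): internal (-1.00000, 1.41421); octagon support 1.70711 vs apothem 1.2 → ∉ W
#3 (1, 0, 1, 1): internal (1.70711, -0.29289); octagon support 1.70711 vs apothem 1.2 → ∉ W
#4 (0, 1, 1, 0): internal (-0.70711, -0.29289); octagon support 0.70711 vs apothem 1.2 → ∈ W
#5 (2, 3, -3, -2): internal (-1.53553, 3.70711); octagon support 3.70711 vs apothem 1.2 → ∉ W
#6 (1, -3, 2, -3): internal (1.00000, -6.24264); octagon support 6.24264 vs apothem 1.2 → ∉ W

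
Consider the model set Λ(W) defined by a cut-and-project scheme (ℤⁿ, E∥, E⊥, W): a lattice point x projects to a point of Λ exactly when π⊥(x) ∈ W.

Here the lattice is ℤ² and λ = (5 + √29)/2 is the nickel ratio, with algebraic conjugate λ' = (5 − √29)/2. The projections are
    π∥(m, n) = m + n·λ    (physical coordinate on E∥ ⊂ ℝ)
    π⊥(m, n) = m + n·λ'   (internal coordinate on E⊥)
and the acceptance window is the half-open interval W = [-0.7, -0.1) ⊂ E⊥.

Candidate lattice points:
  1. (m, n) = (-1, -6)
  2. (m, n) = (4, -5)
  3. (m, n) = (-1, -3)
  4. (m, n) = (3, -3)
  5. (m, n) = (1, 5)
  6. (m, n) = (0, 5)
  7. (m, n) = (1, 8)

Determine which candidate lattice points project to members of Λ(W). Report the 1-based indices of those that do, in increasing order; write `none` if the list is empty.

3, 7

λ' = (5−√29)/2 ≈ -0.19258.
candidate 1: (m,n)=(-1,-6) → π∥ = -1-6·λ ≈ -32.15549, π⊥ = -1-6·λ' ≈ 0.15549 ∉ [-0.7, -0.1) ⇒ out
candidate 2: (m,n)=(4,-5) → π∥ = 4-5·λ ≈ -21.96291, π⊥ = 4-5·λ' ≈ 4.96291 ∉ [-0.7, -0.1) ⇒ out
candidate 3: (m,n)=(-1,-3) → π∥ = -1-3·λ ≈ -16.57775, π⊥ = -1-3·λ' ≈ -0.42225 ∈ [-0.7, -0.1) ⇒ IN Λ
candidate 4: (m,n)=(3,-3) → π∥ = 3-3·λ ≈ -12.57775, π⊥ = 3-3·λ' ≈ 3.57775 ∉ [-0.7, -0.1) ⇒ out
candidate 5: (m,n)=(1,5) → π∥ = 1+5·λ ≈ 26.96291, π⊥ = 1+5·λ' ≈ 0.03709 ∉ [-0.7, -0.1) ⇒ out
candidate 6: (m,n)=(0,5) → π∥ = 0+5·λ ≈ 25.96291, π⊥ = 0+5·λ' ≈ -0.96291 ∉ [-0.7, -0.1) ⇒ out
candidate 7: (m,n)=(1,8) → π∥ = 1+8·λ ≈ 42.54066, π⊥ = 1+8·λ' ≈ -0.54066 ∈ [-0.7, -0.1) ⇒ IN Λ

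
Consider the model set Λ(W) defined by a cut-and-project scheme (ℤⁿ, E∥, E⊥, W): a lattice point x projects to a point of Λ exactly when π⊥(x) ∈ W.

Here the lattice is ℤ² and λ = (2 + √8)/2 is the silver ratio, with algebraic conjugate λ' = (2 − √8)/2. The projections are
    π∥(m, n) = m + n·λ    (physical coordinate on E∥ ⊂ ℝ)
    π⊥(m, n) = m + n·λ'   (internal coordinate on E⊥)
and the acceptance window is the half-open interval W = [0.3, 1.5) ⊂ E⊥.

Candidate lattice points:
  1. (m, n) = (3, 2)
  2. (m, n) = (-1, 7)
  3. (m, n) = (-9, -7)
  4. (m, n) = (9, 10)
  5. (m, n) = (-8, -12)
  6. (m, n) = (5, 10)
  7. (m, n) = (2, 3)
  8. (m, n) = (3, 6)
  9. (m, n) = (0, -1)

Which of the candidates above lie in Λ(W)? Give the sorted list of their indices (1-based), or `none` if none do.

Numerically λ ≈ 2.4142 and λ' = −1/λ ≈ -0.4142.
[1] lift (3,2): star map gives 2.1716; window check 0.3 ≤ 2.1716 < 1.5 is false → out
[2] lift (-1,7): star map gives -3.8995; window check 0.3 ≤ -3.8995 < 1.5 is false → out
[3] lift (-9,-7): star map gives -6.1005; window check 0.3 ≤ -6.1005 < 1.5 is false → out
[4] lift (9,10): star map gives 4.8579; window check 0.3 ≤ 4.8579 < 1.5 is false → out
[5] lift (-8,-12): star map gives -3.0294; window check 0.3 ≤ -3.0294 < 1.5 is false → out
[6] lift (5,10): star map gives 0.8579; window check 0.3 ≤ 0.8579 < 1.5 is true → IN Λ
[7] lift (2,3): star map gives 0.7574; window check 0.3 ≤ 0.7574 < 1.5 is true → IN Λ
[8] lift (3,6): star map gives 0.5147; window check 0.3 ≤ 0.5147 < 1.5 is true → IN Λ
[9] lift (0,-1): star map gives 0.4142; window check 0.3 ≤ 0.4142 < 1.5 is true → IN Λ

6, 7, 8, 9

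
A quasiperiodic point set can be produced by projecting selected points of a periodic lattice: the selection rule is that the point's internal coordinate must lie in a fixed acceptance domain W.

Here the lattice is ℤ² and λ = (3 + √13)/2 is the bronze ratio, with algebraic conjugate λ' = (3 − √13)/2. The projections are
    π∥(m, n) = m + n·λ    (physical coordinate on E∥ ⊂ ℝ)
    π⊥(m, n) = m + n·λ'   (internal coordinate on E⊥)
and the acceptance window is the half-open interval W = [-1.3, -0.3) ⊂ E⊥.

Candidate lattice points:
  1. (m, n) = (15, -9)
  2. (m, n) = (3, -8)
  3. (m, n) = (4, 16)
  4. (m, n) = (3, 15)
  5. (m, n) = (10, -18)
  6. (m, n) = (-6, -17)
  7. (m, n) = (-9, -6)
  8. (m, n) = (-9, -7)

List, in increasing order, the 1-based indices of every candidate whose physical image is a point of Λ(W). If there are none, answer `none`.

3, 6

λ' = (3−√13)/2 ≈ -0.302776.
[1] lift (15,-9): star map gives 17.724981; window check -1.3 ≤ 17.724981 < -0.3 is false → out
[2] lift (3,-8): star map gives 5.422205; window check -1.3 ≤ 5.422205 < -0.3 is false → out
[3] lift (4,16): star map gives -0.844410; window check -1.3 ≤ -0.844410 < -0.3 is true → IN Λ
[4] lift (3,15): star map gives -1.541635; window check -1.3 ≤ -1.541635 < -0.3 is false → out
[5] lift (10,-18): star map gives 15.449961; window check -1.3 ≤ 15.449961 < -0.3 is false → out
[6] lift (-6,-17): star map gives -0.852814; window check -1.3 ≤ -0.852814 < -0.3 is true → IN Λ
[7] lift (-9,-6): star map gives -7.183346; window check -1.3 ≤ -7.183346 < -0.3 is false → out
[8] lift (-9,-7): star map gives -6.880571; window check -1.3 ≤ -6.880571 < -0.3 is false → out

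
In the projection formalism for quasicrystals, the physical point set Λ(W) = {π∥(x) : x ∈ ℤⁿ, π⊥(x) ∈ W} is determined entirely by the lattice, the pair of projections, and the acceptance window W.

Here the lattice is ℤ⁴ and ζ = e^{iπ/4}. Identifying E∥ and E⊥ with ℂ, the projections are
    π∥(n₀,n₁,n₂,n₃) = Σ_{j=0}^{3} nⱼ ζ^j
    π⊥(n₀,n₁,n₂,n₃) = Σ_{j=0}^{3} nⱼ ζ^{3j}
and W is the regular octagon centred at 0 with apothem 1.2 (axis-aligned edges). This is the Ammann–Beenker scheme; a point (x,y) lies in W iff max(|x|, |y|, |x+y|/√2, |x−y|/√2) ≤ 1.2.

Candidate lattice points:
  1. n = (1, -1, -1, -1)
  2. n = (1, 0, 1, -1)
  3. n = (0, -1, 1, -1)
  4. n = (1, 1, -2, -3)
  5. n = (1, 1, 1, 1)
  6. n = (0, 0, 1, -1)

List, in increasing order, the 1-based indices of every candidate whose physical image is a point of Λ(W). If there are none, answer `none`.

Internal map: ζ^{3j} for j=0..3 gives (1,0), (−√2/2,√2/2), (0,−1), (√2/2,√2/2).
#1 (1, -1, -1, -1): internal (1.0000, -0.4142); octagon support 1.0000 vs apothem 1.2 → ∈ W
#2 (1, 0, 1, -1): internal (0.2929, -1.7071); octagon support 1.7071 vs apothem 1.2 → ∉ W
#3 (0, -1, 1, -1): internal (0.0000, -2.4142); octagon support 2.4142 vs apothem 1.2 → ∉ W
#4 (1, 1, -2, -3): internal (-1.8284, 0.5858); octagon support 1.8284 vs apothem 1.2 → ∉ W
#5 (1, 1, 1, 1): internal (1.0000, 0.4142); octagon support 1.0000 vs apothem 1.2 → ∈ W
#6 (0, 0, 1, -1): internal (-0.7071, -1.7071); octagon support 1.7071 vs apothem 1.2 → ∉ W

1, 5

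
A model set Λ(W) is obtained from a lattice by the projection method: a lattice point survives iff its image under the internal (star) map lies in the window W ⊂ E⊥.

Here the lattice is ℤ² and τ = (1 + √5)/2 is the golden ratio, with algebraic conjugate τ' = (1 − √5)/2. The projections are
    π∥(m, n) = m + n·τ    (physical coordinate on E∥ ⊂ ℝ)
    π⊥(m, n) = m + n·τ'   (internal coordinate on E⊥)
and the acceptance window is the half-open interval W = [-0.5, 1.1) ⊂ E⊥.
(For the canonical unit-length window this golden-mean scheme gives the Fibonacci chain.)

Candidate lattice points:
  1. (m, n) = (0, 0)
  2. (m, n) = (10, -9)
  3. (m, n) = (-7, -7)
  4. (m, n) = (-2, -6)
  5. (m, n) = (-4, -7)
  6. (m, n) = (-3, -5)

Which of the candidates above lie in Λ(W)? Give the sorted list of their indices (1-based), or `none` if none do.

Numerically τ ≈ 1.618034 and τ' = −1/τ ≈ -0.618034.
#1 (0,0): internal coord 0 + (0)·τ' = +0.000000; +0.000000 ∈ [-0.5, 1.1) → IN Λ
#2 (10,-9): internal coord 10 + (-9)·τ' = +15.562306; +15.562306 ∉ [-0.5, 1.1) → out
#3 (-7,-7): internal coord -7 + (-7)·τ' = -2.673762; -2.673762 ∉ [-0.5, 1.1) → out
#4 (-2,-6): internal coord -2 + (-6)·τ' = +1.708204; +1.708204 ∉ [-0.5, 1.1) → out
#5 (-4,-7): internal coord -4 + (-7)·τ' = +0.326238; +0.326238 ∈ [-0.5, 1.1) → IN Λ
#6 (-3,-5): internal coord -3 + (-5)·τ' = +0.090170; +0.090170 ∈ [-0.5, 1.1) → IN Λ

1, 5, 6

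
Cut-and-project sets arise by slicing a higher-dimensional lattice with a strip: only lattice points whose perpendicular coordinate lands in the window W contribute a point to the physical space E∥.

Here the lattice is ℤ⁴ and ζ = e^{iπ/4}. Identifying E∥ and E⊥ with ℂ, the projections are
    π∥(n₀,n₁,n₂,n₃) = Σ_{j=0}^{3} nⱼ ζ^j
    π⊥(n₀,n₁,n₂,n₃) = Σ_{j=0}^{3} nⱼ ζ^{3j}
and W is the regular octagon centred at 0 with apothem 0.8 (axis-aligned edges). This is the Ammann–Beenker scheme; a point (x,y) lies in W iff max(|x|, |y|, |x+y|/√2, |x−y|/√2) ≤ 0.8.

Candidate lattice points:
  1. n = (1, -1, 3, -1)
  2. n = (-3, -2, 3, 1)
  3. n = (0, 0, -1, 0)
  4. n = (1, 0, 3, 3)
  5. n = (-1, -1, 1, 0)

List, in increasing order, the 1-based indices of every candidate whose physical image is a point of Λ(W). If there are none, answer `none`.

none

Internal map: ζ^{3j} for j=0..3 gives (1,0), (−√2/2,√2/2), (0,−1), (√2/2,√2/2).
#1 (1, -1, 3, -1): internal (1.00000, -4.41421); octagon support 4.41421 vs apothem 0.8 → ∉ W
#2 (-3, -2, 3, 1): internal (-0.87868, -3.70711); octagon support 3.70711 vs apothem 0.8 → ∉ W
#3 (0, 0, -1, 0): internal (0.00000, 1.00000); octagon support 1.00000 vs apothem 0.8 → ∉ W
#4 (1, 0, 3, 3): internal (3.12132, -0.87868); octagon support 3.12132 vs apothem 0.8 → ∉ W
#5 (-1, -1, 1, 0): internal (-0.29289, -1.70711); octagon support 1.70711 vs apothem 0.8 → ∉ W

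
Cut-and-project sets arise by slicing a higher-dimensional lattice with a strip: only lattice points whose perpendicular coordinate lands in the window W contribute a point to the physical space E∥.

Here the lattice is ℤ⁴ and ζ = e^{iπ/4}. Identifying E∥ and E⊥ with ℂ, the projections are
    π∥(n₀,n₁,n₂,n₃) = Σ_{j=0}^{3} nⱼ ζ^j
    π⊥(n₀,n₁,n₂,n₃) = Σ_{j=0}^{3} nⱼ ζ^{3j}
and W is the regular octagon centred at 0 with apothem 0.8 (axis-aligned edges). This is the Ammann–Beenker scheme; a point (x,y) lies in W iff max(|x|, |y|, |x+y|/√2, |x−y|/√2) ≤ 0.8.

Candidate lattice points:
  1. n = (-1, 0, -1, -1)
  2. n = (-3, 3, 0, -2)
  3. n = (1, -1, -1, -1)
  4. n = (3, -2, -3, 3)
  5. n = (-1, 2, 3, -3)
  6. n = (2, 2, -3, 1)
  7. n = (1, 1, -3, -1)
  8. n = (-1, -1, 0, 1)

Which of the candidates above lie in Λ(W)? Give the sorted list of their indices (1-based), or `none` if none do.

8

π⊥(n) = n₀ + n₁ζ³ + n₂ζ⁶ + n₃ζ⁹ where ζ = e^{iπ/4}.
#1 (-1, 0, -1, -1): internal (-1.7071, 0.2929); octagon support 1.7071 vs apothem 0.8 → ∉ W
#2 (-3, 3, 0, -2): internal (-6.5355, 0.7071); octagon support 6.5355 vs apothem 0.8 → ∉ W
#3 (1, -1, -1, -1): internal (1.0000, -0.4142); octagon support 1.0000 vs apothem 0.8 → ∉ W
#4 (3, -2, -3, 3): internal (6.5355, 3.7071); octagon support 7.2426 vs apothem 0.8 → ∉ W
#5 (-1, 2, 3, -3): internal (-4.5355, -3.7071); octagon support 5.8284 vs apothem 0.8 → ∉ W
#6 (2, 2, -3, 1): internal (1.2929, 5.1213); octagon support 5.1213 vs apothem 0.8 → ∉ W
#7 (1, 1, -3, -1): internal (-0.4142, 3.0000); octagon support 3.0000 vs apothem 0.8 → ∉ W
#8 (-1, -1, 0, 1): internal (0.4142, 0.0000); octagon support 0.4142 vs apothem 0.8 → ∈ W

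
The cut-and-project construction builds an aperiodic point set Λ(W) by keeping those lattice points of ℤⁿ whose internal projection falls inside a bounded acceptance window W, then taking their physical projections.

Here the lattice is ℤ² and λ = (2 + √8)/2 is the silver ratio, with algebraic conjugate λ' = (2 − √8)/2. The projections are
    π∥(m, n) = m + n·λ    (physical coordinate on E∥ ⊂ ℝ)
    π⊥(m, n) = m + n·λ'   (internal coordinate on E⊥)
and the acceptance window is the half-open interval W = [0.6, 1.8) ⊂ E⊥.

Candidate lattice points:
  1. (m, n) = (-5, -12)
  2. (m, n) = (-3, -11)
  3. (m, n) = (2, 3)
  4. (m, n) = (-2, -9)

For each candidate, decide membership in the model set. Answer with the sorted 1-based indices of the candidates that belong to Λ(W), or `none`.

2, 3, 4

Compute λ' = (2−√8)/2 = -0.41421, so π⊥(m,n) = m -0.41421·n.
#1 (-5,-12): internal coord -5 + (-12)·λ' = -0.02944; -0.02944 ∉ [0.6, 1.8) → out
#2 (-3,-11): internal coord -3 + (-11)·λ' = +1.55635; +1.55635 ∈ [0.6, 1.8) → IN Λ
#3 (2,3): internal coord 2 + (3)·λ' = +0.75736; +0.75736 ∈ [0.6, 1.8) → IN Λ
#4 (-2,-9): internal coord -2 + (-9)·λ' = +1.72792; +1.72792 ∈ [0.6, 1.8) → IN Λ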